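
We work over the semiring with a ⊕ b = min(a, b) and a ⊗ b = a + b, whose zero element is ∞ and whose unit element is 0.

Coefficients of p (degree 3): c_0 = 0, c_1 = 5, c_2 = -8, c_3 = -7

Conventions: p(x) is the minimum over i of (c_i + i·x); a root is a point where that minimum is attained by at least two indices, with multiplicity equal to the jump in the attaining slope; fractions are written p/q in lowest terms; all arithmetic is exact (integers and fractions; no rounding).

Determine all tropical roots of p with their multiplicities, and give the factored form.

hull edge (i=0, c=0) to (i=2, c=-8): slope -4, span 2
hull edge (i=2, c=-8) to (i=3, c=-7): slope 1, span 1
Factored form: p(x) = -7 ⊗ (x ⊕ (-1)) ⊗ (x ⊕ 4) ⊗ (x ⊕ 4)
Answer: roots = -1 (mult 1), 4 (mult 2)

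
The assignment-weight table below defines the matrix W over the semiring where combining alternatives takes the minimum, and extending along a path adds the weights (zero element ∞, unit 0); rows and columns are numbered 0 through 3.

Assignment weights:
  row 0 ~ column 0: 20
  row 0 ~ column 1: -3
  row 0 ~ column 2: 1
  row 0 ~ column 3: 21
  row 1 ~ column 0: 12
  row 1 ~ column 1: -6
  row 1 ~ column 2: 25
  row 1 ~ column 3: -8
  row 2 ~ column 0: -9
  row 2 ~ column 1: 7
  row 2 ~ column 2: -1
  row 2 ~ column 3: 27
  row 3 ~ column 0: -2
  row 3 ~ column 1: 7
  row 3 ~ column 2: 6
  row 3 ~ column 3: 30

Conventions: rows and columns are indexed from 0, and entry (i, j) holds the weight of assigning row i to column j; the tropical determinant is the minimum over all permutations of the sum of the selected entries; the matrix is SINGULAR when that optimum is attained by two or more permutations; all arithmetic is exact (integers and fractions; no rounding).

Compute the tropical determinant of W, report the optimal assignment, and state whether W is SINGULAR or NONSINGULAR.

σ = (0, 1, 2, 3): 20 + (-6) + (-1) + 30 = 43
σ = (0, 1, 3, 2): 20 + (-6) + 27 + 6 = 47
σ = (0, 2, 1, 3): 20 + 25 + 7 + 30 = 82
σ = (0, 2, 3, 1): 20 + 25 + 27 + 7 = 79
σ = (0, 3, 1, 2): 20 + (-8) + 7 + 6 = 25
σ = (0, 3, 2, 1): 20 + (-8) + (-1) + 7 = 18
σ = (1, 0, 2, 3): (-3) + 12 + (-1) + 30 = 38
σ = (1, 0, 3, 2): (-3) + 12 + 27 + 6 = 42
σ = (1, 2, 0, 3): (-3) + 25 + (-9) + 30 = 43
σ = (1, 2, 3, 0): (-3) + 25 + 27 + (-2) = 47
σ = (1, 3, 0, 2): (-3) + (-8) + (-9) + 6 = -14
σ = (1, 3, 2, 0): (-3) + (-8) + (-1) + (-2) = -14
σ = (2, 0, 1, 3): 1 + 12 + 7 + 30 = 50
σ = (2, 0, 3, 1): 1 + 12 + 27 + 7 = 47
σ = (2, 1, 0, 3): 1 + (-6) + (-9) + 30 = 16
σ = (2, 1, 3, 0): 1 + (-6) + 27 + (-2) = 20
σ = (2, 3, 0, 1): 1 + (-8) + (-9) + 7 = -9
σ = (2, 3, 1, 0): 1 + (-8) + 7 + (-2) = -2
σ = (3, 0, 1, 2): 21 + 12 + 7 + 6 = 46
σ = (3, 0, 2, 1): 21 + 12 + (-1) + 7 = 39
σ = (3, 1, 0, 2): 21 + (-6) + (-9) + 6 = 12
σ = (3, 1, 2, 0): 21 + (-6) + (-1) + (-2) = 12
σ = (3, 2, 0, 1): 21 + 25 + (-9) + 7 = 44
σ = (3, 2, 1, 0): 21 + 25 + 7 + (-2) = 51
Optimal value attained by: σ = (1, 3, 0, 2).
Answer: det⊕(W) = -14; verdict: SINGULAR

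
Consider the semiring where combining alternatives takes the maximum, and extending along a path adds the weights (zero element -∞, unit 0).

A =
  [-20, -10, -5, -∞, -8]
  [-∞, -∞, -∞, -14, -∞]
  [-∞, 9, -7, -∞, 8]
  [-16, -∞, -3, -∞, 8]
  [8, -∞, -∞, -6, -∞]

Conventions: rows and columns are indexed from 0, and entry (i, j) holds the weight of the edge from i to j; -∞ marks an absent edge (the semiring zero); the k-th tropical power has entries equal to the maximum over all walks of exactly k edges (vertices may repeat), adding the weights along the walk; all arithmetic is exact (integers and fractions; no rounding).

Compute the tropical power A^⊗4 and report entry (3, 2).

A^⊗2:
  [0, 4, -12, -14, 3]
  [-30, -∞, -17, -∞, -6]
  [16, 2, -14, 2, 1]
  [16, 6, -10, 2, 5]
  [-12, -2, 3, -∞, 2]
A^⊗3:
  [11, -3, -5, -3, -4]
  [2, -8, -24, -12, -9]
  [9, 6, 11, -5, 10]
  [13, 6, 11, -1, 10]
  [10, 12, -4, -4, 11]
A^⊗4:
  [4, 4, 6, -10, 5]
  [-1, -8, -3, -15, -4]
  [18, 20, 4, 4, 19]
  [18, 20, 8, 4, 19]
  [19, 5, 5, 5, 4]
Key observation: the optimum is the walk 3->2->4->0->2, with weight (-3) + 8 + 8 + (-5) = 8.
Optimal value attained by: walk 3->2->4->0->2.
Answer: (A^⊗4)[3][2] = 8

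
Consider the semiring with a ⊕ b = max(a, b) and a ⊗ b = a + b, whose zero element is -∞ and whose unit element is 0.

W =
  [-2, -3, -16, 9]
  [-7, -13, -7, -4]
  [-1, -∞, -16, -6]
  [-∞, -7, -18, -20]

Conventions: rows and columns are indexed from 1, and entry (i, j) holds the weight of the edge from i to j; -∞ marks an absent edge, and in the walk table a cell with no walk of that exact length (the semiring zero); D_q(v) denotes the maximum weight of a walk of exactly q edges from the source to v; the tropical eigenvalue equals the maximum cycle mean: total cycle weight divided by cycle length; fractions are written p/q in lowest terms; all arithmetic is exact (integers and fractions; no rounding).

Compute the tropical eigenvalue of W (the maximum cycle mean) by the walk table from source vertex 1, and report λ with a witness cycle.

q=0: [0, -∞, -∞, -∞]
q=1: [-2, -3, -16, 9]
q=2: [-4, 2, -9, 7]
q=3: [-5, 0, -5, 5]
q=4: [-6, -2, -7, 4]
Optimal cycle mean attained by: cycle 1->4->2->3->1, total 9 + (-7) + (-7) + (-1), length 4.
Answer: λ = -3/2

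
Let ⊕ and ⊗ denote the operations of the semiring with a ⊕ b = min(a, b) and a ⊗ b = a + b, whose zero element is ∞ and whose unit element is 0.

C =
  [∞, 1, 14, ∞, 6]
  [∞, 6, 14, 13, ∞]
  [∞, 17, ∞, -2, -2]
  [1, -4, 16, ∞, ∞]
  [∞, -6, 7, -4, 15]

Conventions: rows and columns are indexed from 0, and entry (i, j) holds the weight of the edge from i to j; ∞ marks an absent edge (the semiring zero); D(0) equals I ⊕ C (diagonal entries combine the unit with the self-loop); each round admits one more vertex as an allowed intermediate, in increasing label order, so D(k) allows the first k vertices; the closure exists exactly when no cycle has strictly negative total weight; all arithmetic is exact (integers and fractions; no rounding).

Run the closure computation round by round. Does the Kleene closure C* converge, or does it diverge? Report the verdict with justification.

D(0):
  [0, 1, 14, ∞, 6]
  [∞, 0, 14, 13, ∞]
  [∞, 17, 0, -2, -2]
  [1, -4, 16, 0, ∞]
  [∞, -6, 7, -4, 0]
D(1):
  [0, 1, 14, ∞, 6]
  [∞, 0, 14, 13, ∞]
  [∞, 17, 0, -2, -2]
  [1, -4, 15, 0, 7]
  [∞, -6, 7, -4, 0]
D(2):
  [0, 1, 14, 14, 6]
  [∞, 0, 14, 13, ∞]
  [∞, 17, 0, -2, -2]
  [1, -4, 10, 0, 7]
  [∞, -6, 7, -4, 0]
D(3):
  [0, 1, 14, 12, 6]
  [∞, 0, 14, 12, 12]
  [∞, 17, 0, -2, -2]
  [1, -4, 10, 0, 7]
  [∞, -6, 7, -4, 0]
D(4):
  [0, 1, 14, 12, 6]
  [13, 0, 14, 12, 12]
  [-1, -6, 0, -2, -2]
  [1, -4, 10, 0, 7]
  [-3, -8, 6, -4, 0]
D(5):
  [0, -2, 12, 2, 6]
  [9, 0, 14, 8, 12]
  [-5, -10, 0, -6, -2]
  [1, -4, 10, 0, 7]
  [-3, -8, 6, -4, 0]
Key observation: every diagonal entry stays at the unit through all rounds, so no improving cycle exists.
Answer: CONVERGES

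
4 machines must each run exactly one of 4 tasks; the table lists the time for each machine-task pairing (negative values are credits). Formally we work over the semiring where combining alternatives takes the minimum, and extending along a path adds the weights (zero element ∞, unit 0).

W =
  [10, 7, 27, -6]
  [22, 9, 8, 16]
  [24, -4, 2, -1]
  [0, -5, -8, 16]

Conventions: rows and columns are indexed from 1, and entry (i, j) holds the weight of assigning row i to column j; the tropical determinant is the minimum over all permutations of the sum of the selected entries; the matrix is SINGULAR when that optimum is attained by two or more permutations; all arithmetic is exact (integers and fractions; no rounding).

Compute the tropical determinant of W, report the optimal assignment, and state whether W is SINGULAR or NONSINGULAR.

σ = (1, 2, 3, 4): 10 + 9 + 2 + 16 = 37
σ = (1, 2, 4, 3): 10 + 9 + (-1) + (-8) = 10
σ = (1, 3, 2, 4): 10 + 8 + (-4) + 16 = 30
σ = (1, 3, 4, 2): 10 + 8 + (-1) + (-5) = 12
σ = (1, 4, 2, 3): 10 + 16 + (-4) + (-8) = 14
σ = (1, 4, 3, 2): 10 + 16 + 2 + (-5) = 23
σ = (2, 1, 3, 4): 7 + 22 + 2 + 16 = 47
σ = (2, 1, 4, 3): 7 + 22 + (-1) + (-8) = 20
σ = (2, 3, 1, 4): 7 + 8 + 24 + 16 = 55
σ = (2, 3, 4, 1): 7 + 8 + (-1) + 0 = 14
σ = (2, 4, 1, 3): 7 + 16 + 24 + (-8) = 39
σ = (2, 4, 3, 1): 7 + 16 + 2 + 0 = 25
σ = (3, 1, 2, 4): 27 + 22 + (-4) + 16 = 61
σ = (3, 1, 4, 2): 27 + 22 + (-1) + (-5) = 43
σ = (3, 2, 1, 4): 27 + 9 + 24 + 16 = 76
σ = (3, 2, 4, 1): 27 + 9 + (-1) + 0 = 35
σ = (3, 4, 1, 2): 27 + 16 + 24 + (-5) = 62
σ = (3, 4, 2, 1): 27 + 16 + (-4) + 0 = 39
σ = (4, 1, 2, 3): (-6) + 22 + (-4) + (-8) = 4
σ = (4, 1, 3, 2): (-6) + 22 + 2 + (-5) = 13
σ = (4, 2, 1, 3): (-6) + 9 + 24 + (-8) = 19
σ = (4, 2, 3, 1): (-6) + 9 + 2 + 0 = 5
σ = (4, 3, 1, 2): (-6) + 8 + 24 + (-5) = 21
σ = (4, 3, 2, 1): (-6) + 8 + (-4) + 0 = -2
Optimal value attained by: σ = (4, 3, 2, 1).
Answer: det⊕(W) = -2; verdict: NONSINGULAR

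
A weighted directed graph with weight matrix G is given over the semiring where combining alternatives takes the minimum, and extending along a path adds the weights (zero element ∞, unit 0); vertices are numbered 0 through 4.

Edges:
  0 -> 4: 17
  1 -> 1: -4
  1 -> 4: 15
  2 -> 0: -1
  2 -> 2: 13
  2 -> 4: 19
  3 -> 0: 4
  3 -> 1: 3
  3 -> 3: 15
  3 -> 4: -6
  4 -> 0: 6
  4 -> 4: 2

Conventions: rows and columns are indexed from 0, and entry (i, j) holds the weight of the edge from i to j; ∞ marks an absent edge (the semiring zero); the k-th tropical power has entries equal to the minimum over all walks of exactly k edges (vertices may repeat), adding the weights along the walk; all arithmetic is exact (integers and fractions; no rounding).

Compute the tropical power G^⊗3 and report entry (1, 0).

G^⊗2:
  [23, ∞, ∞, ∞, 19]
  [21, -8, ∞, ∞, 11]
  [12, ∞, 26, ∞, 16]
  [0, -1, ∞, 30, -4]
  [8, ∞, ∞, ∞, 4]
G^⊗3:
  [25, ∞, ∞, ∞, 21]
  [17, -12, ∞, ∞, 7]
  [22, ∞, 39, ∞, 18]
  [2, -5, ∞, 45, -2]
  [10, ∞, ∞, ∞, 6]
Key observation: the optimum is the walk 1->1->4->0, with weight (-4) + 15 + 6 = 17.
Optimal value attained by: walk 1->1->4->0.
Answer: (G^⊗3)[1][0] = 17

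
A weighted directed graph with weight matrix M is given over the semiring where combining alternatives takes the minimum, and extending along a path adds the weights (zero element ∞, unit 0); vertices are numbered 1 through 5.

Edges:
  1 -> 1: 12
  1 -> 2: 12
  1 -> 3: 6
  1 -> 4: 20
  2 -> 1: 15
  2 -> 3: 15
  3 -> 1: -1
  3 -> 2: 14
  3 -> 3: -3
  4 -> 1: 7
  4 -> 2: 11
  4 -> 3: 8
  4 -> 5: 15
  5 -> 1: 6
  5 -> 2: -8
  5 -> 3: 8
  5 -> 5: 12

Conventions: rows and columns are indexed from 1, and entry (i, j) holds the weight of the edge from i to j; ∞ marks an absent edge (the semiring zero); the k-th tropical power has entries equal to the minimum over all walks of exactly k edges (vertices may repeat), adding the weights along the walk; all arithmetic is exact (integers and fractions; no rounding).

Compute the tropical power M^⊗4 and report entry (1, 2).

M^⊗2:
  [5, 20, 3, 32, 35]
  [14, 27, 12, 35, ∞]
  [-4, 11, -6, 19, ∞]
  [7, 7, 5, 27, 27]
  [7, 4, 5, 26, 24]
M^⊗3:
  [2, 17, 0, 25, 47]
  [11, 26, 9, 34, 50]
  [-7, 8, -9, 16, 34]
  [4, 19, 2, 27, 39]
  [4, 16, 2, 27, 36]
M^⊗4:
  [-1, 14, -3, 22, 40]
  [8, 23, 6, 31, 49]
  [-10, 5, -12, 13, 31]
  [1, 16, -1, 24, 42]
  [1, 16, -1, 24, 42]
Key observation: the optimum is the walk 1->3->3->1->2, with weight 6 + (-3) + (-1) + 12 = 14.
Optimal value attained by: walk 1->3->3->1->2.
Answer: (M^⊗4)[1][2] = 14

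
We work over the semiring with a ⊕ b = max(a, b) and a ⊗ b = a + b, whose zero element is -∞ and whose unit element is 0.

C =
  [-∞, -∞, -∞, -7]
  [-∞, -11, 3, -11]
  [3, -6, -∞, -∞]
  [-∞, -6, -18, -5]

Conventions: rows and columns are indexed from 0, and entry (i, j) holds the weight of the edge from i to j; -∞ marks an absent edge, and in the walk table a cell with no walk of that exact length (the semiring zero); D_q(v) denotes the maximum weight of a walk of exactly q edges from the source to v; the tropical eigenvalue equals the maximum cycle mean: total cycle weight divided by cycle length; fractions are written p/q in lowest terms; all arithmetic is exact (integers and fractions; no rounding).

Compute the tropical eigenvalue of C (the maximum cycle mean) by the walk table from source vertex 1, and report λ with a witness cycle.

q=0: [-∞, 0, -∞, -∞]
q=1: [-∞, -11, 3, -11]
q=2: [6, -3, -8, -16]
q=3: [-5, -14, 0, -1]
q=4: [3, -6, -11, -6]
Optimal cycle mean attained by: cycle 1->2->1, total 3 + (-6), length 2.
Answer: λ = -3/2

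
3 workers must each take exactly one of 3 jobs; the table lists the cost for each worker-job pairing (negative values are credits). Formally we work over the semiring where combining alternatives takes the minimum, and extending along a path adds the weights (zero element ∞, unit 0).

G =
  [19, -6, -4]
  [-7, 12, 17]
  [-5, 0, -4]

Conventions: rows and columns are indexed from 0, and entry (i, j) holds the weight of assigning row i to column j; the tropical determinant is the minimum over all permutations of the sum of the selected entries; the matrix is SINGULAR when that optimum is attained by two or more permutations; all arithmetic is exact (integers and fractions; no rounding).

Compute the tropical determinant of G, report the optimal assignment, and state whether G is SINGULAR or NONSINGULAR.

σ = (0, 1, 2): 19 + 12 + (-4) = 27
σ = (0, 2, 1): 19 + 17 + 0 = 36
σ = (1, 0, 2): (-6) + (-7) + (-4) = -17
σ = (1, 2, 0): (-6) + 17 + (-5) = 6
σ = (2, 0, 1): (-4) + (-7) + 0 = -11
σ = (2, 1, 0): (-4) + 12 + (-5) = 3
Optimal value attained by: σ = (1, 0, 2).
Answer: det⊕(G) = -17; verdict: NONSINGULAR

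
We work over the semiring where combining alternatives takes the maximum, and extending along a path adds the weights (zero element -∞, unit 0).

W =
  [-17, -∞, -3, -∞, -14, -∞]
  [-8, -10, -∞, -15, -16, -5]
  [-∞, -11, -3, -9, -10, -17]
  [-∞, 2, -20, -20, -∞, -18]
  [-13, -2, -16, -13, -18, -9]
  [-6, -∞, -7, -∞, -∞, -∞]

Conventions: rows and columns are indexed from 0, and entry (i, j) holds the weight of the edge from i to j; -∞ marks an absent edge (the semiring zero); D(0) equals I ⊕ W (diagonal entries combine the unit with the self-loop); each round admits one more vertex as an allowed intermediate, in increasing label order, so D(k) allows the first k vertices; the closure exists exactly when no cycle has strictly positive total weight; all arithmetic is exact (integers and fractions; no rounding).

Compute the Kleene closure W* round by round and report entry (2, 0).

D(0):
  [0, -∞, -3, -∞, -14, -∞]
  [-8, 0, -∞, -15, -16, -5]
  [-∞, -11, 0, -9, -10, -17]
  [-∞, 2, -20, 0, -∞, -18]
  [-13, -2, -16, -13, 0, -9]
  [-6, -∞, -7, -∞, -∞, 0]
D(1):
  [0, -∞, -3, -∞, -14, -∞]
  [-8, 0, -11, -15, -16, -5]
  [-∞, -11, 0, -9, -10, -17]
  [-∞, 2, -20, 0, -∞, -18]
  [-13, -2, -16, -13, 0, -9]
  [-6, -∞, -7, -∞, -20, 0]
D(2):
  [0, -∞, -3, -∞, -14, -∞]
  [-8, 0, -11, -15, -16, -5]
  [-19, -11, 0, -9, -10, -16]
  [-6, 2, -9, 0, -14, -3]
  [-10, -2, -13, -13, 0, -7]
  [-6, -∞, -7, -∞, -20, 0]
D(3):
  [0, -14, -3, -12, -13, -19]
  [-8, 0, -11, -15, -16, -5]
  [-19, -11, 0, -9, -10, -16]
  [-6, 2, -9, 0, -14, -3]
  [-10, -2, -13, -13, 0, -7]
  [-6, -18, -7, -16, -17, 0]
D(4):
  [0, -10, -3, -12, -13, -15]
  [-8, 0, -11, -15, -16, -5]
  [-15, -7, 0, -9, -10, -12]
  [-6, 2, -9, 0, -14, -3]
  [-10, -2, -13, -13, 0, -7]
  [-6, -14, -7, -16, -17, 0]
D(5):
  [0, -10, -3, -12, -13, -15]
  [-8, 0, -11, -15, -16, -5]
  [-15, -7, 0, -9, -10, -12]
  [-6, 2, -9, 0, -14, -3]
  [-10, -2, -13, -13, 0, -7]
  [-6, -14, -7, -16, -17, 0]
D(6):
  [0, -10, -3, -12, -13, -15]
  [-8, 0, -11, -15, -16, -5]
  [-15, -7, 0, -9, -10, -12]
  [-6, 2, -9, 0, -14, -3]
  [-10, -2, -13, -13, 0, -7]
  [-6, -14, -7, -16, -17, 0]
Answer: W*[2][0] = -15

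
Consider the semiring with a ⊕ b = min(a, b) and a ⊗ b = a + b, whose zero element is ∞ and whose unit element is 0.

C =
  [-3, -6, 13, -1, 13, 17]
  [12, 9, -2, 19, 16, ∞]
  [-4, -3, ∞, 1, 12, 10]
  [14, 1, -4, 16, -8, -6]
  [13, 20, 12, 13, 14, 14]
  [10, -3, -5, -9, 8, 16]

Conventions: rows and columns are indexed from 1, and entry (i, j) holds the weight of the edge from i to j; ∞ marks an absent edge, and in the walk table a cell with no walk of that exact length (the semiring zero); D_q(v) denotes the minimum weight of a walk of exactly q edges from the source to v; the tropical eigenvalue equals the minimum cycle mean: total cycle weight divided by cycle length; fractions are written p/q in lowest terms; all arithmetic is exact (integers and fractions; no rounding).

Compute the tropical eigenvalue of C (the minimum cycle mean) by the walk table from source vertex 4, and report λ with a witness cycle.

q=0: [∞, ∞, ∞, 0, ∞, ∞]
q=1: [14, 1, -4, 16, -8, -6]
q=2: [-8, -9, -11, -15, 2, 6]
q=3: [-15, -14, -19, -10, -23, -21]
q=4: [-23, -24, -26, -30, -18, -16]
q=5: [-30, -29, -34, -25, -38, -36]
q=6: [-38, -39, -41, -45, -33, -31]
Optimal cycle mean attained by: cycle 4->6->4, total (-6) + (-9), length 2.
Answer: λ = -15/2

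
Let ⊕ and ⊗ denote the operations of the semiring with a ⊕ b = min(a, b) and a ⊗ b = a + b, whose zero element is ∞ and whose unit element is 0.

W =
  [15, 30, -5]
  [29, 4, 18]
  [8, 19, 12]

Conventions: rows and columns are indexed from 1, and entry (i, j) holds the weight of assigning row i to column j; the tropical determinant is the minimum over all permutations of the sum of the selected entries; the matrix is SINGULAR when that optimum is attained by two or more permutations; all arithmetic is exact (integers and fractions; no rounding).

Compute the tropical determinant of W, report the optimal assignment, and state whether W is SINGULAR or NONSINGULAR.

σ = (1, 2, 3): 15 + 4 + 12 = 31
σ = (1, 3, 2): 15 + 18 + 19 = 52
σ = (2, 1, 3): 30 + 29 + 12 = 71
σ = (2, 3, 1): 30 + 18 + 8 = 56
σ = (3, 1, 2): (-5) + 29 + 19 = 43
σ = (3, 2, 1): (-5) + 4 + 8 = 7
Optimal value attained by: σ = (3, 2, 1).
Answer: det⊕(W) = 7; verdict: NONSINGULAR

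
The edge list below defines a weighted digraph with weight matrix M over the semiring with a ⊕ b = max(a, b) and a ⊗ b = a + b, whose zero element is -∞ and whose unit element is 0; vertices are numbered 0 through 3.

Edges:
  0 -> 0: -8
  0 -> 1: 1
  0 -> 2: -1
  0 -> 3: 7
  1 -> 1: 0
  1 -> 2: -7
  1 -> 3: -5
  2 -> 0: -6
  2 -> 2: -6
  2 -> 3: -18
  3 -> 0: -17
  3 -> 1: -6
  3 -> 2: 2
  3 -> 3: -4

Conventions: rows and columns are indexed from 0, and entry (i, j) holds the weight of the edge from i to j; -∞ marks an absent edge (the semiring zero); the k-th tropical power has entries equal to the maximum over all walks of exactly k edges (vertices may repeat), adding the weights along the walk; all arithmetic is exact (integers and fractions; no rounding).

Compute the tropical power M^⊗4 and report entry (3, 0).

M^⊗2:
  [-7, 1, 9, 3]
  [-13, 0, -3, -5]
  [-12, -5, -7, 1]
  [-4, -6, -2, -8]
M^⊗3:
  [3, 1, 5, 0]
  [-9, 0, -3, -5]
  [-13, -5, 3, -3]
  [-8, -3, -5, 3]
M^⊗4:
  [-1, 4, 2, 10]
  [-9, 0, -3, -2]
  [-3, -5, -1, -6]
  [-11, -3, 5, -1]
Key observation: the optimum is the walk 3->2->0->2->0, with weight 2 + (-6) + (-1) + (-6) = -11.
Optimal value attained by: walk 3->2->0->2->0.
Answer: (M^⊗4)[3][0] = -11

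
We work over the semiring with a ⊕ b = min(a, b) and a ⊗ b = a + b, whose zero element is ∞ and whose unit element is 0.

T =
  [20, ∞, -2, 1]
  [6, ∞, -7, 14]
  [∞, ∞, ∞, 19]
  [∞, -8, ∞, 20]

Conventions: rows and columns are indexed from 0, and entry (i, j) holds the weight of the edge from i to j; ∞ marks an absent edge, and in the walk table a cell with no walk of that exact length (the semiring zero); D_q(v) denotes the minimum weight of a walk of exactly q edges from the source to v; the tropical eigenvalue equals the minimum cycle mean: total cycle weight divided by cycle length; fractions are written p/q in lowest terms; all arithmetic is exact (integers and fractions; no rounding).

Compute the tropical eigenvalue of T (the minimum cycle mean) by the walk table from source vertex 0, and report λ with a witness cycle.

q=0: [0, ∞, ∞, ∞]
q=1: [20, ∞, -2, 1]
q=2: [40, -7, 18, 17]
q=3: [-1, 9, -14, 7]
q=4: [15, -1, -3, 0]
Optimal cycle mean attained by: cycle 0->3->1->0, total 1 + (-8) + 6, length 3.
Answer: λ = -1/3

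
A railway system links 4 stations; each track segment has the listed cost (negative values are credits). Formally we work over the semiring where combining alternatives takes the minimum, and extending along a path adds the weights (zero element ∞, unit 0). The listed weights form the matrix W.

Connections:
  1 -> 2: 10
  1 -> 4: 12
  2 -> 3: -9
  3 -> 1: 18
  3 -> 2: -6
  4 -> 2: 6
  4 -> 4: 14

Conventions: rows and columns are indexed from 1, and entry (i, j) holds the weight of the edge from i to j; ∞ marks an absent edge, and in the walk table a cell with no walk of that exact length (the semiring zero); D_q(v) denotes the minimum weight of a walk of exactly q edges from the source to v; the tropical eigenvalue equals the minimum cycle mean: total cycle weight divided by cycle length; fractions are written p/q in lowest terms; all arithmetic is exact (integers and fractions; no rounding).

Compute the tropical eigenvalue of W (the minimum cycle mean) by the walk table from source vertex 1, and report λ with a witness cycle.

q=0: [0, ∞, ∞, ∞]
q=1: [∞, 10, ∞, 12]
q=2: [∞, 18, 1, 26]
q=3: [19, -5, 9, 40]
q=4: [27, 3, -14, 31]
Optimal cycle mean attained by: cycle 2->3->2, total (-9) + (-6), length 2.
Answer: λ = -15/2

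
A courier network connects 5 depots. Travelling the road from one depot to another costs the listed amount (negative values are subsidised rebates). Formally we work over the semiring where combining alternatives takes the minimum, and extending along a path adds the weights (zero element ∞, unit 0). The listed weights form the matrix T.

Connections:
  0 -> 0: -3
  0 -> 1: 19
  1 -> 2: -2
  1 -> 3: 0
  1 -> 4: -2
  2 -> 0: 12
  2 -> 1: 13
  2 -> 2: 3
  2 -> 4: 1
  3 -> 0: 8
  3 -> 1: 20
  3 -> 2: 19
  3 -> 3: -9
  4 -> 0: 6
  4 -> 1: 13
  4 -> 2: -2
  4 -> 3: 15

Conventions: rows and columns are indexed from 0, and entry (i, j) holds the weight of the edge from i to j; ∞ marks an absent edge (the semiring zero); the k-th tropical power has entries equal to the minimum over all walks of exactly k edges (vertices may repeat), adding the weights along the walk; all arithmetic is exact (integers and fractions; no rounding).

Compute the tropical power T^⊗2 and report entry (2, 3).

T^⊗2:
  [-6, 16, 17, 19, 17]
  [4, 11, -4, -9, -1]
  [7, 14, -1, 13, 4]
  [-1, 11, 10, -18, 18]
  [3, 11, 1, 6, -1]
Key observation: the optimum is the walk 2->1->3, with weight 13 + 0 = 13.
Optimal value attained by: walk 2->1->3.
Answer: (T^⊗2)[2][3] = 13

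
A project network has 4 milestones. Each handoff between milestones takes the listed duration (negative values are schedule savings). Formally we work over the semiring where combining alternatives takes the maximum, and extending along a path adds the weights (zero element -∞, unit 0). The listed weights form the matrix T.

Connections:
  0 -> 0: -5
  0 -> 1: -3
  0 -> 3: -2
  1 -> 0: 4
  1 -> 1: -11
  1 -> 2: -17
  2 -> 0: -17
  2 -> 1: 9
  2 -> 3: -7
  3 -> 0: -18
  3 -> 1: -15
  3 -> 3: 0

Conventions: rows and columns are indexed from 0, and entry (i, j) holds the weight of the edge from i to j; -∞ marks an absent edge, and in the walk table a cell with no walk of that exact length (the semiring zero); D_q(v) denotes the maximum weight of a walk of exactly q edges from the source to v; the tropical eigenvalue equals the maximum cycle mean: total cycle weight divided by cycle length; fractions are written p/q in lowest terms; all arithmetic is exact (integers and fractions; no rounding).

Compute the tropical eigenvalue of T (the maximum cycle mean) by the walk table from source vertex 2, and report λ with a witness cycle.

q=0: [-∞, -∞, 0, -∞]
q=1: [-17, 9, -∞, -7]
q=2: [13, -2, -8, -7]
q=3: [8, 10, -19, 11]
q=4: [14, 5, -7, 11]
Optimal cycle mean attained by: cycle 0->1->0, total (-3) + 4, length 2.
Answer: λ = 1/2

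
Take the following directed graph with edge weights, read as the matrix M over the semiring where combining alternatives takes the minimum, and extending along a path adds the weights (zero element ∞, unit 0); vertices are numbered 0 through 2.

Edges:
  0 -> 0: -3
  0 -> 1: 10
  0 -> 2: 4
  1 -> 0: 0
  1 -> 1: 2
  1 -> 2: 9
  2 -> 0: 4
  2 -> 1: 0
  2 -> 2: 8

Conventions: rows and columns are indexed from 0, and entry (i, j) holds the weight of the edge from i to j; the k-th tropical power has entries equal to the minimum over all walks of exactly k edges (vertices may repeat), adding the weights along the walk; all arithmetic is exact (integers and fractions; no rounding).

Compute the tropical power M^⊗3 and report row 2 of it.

M^⊗2:
  [-6, 4, 1]
  [-3, 4, 4]
  [0, 2, 8]
M^⊗3:
  [-9, 1, -2]
  [-6, 4, 1]
  [-3, 4, 4]
Answer: row 2 of M^⊗3 = [-3, 4, 4]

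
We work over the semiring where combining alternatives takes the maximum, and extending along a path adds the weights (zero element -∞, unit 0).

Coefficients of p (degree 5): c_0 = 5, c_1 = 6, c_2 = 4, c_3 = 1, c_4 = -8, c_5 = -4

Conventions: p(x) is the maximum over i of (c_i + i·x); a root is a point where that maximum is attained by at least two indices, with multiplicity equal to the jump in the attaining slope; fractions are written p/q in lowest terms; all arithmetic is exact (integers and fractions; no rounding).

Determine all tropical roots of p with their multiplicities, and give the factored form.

hull edge (i=0, c=5) to (i=1, c=6): slope 1, span 1
hull edge (i=1, c=6) to (i=2, c=4): slope -2, span 1
hull edge (i=2, c=4) to (i=5, c=-4): slope -8/3, span 3
Factored form: p(x) = -4 ⊗ (x ⊕ (-1)) ⊗ (x ⊕ 2) ⊗ (x ⊕ 8/3) ⊗ (x ⊕ 8/3) ⊗ (x ⊕ 8/3)
Answer: roots = -1 (mult 1), 2 (mult 1), 8/3 (mult 3)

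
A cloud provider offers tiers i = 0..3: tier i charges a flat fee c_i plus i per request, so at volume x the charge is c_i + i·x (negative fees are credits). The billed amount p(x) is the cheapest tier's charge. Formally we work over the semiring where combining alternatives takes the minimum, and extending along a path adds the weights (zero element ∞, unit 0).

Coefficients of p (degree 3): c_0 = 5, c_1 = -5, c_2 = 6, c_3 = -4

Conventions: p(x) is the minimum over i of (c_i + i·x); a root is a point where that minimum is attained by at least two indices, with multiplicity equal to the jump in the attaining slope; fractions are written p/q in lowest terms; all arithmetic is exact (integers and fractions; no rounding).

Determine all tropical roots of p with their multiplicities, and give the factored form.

hull edge (i=0, c=5) to (i=1, c=-5): slope -10, span 1
hull edge (i=1, c=-5) to (i=3, c=-4): slope 1/2, span 2
Factored form: p(x) = -4 ⊗ (x ⊕ (-1/2)) ⊗ (x ⊕ (-1/2)) ⊗ (x ⊕ 10)
Answer: roots = -1/2 (mult 2), 10 (mult 1)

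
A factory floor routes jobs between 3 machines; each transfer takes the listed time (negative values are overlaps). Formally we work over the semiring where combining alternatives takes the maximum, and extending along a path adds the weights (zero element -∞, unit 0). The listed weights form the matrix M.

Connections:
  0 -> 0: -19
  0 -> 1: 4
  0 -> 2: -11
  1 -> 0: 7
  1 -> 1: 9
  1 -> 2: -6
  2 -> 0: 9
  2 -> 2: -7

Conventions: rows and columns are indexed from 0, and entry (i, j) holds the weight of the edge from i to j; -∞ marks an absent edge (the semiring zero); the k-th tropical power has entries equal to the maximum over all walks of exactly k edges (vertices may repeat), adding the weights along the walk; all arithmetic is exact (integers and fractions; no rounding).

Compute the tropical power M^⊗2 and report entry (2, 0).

M^⊗2:
  [11, 13, -2]
  [16, 18, 3]
  [2, 13, -2]
Key observation: the optimum is the walk 2->2->0, with weight (-7) + 9 = 2.
Optimal value attained by: walk 2->2->0.
Answer: (M^⊗2)[2][0] = 2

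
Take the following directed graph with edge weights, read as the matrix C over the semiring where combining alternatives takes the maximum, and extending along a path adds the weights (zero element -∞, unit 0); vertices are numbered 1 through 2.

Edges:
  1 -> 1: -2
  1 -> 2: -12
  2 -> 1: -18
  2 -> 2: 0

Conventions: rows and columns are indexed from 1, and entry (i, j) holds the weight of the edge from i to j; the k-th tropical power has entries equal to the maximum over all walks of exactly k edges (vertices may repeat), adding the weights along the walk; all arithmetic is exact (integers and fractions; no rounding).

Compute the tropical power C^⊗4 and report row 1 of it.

C^⊗2:
  [-4, -12]
  [-18, 0]
C^⊗3:
  [-6, -12]
  [-18, 0]
C^⊗4:
  [-8, -12]
  [-18, 0]
Answer: row 1 of C^⊗4 = [-8, -12]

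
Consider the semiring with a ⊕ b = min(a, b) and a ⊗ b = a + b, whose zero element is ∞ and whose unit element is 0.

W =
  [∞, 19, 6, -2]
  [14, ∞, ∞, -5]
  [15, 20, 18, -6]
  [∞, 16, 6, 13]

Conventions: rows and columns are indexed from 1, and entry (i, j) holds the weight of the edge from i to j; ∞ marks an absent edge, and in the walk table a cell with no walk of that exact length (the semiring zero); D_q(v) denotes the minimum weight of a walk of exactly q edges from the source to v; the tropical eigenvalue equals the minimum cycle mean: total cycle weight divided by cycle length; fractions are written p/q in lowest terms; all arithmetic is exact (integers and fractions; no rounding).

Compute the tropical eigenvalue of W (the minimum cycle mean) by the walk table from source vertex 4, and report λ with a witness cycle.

q=0: [∞, ∞, ∞, 0]
q=1: [∞, 16, 6, 13]
q=2: [21, 26, 19, 0]
q=3: [34, 16, 6, 13]
q=4: [21, 26, 19, 0]
Optimal cycle mean attained by: cycle 3->4->3, total (-6) + 6, length 2.
Answer: λ = 0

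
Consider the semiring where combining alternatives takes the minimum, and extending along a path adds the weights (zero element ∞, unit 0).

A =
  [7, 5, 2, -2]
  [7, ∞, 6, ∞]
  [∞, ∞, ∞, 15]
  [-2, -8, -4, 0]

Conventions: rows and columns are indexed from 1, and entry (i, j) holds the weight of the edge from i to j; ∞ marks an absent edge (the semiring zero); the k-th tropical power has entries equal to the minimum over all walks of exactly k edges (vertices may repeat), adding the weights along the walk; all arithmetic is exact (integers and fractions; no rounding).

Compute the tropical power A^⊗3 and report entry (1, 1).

A^⊗2:
  [-4, -10, -6, -2]
  [14, 12, 9, 5]
  [13, 7, 11, 15]
  [-2, -8, -4, -4]
A^⊗3:
  [-4, -10, -6, -6]
  [3, -3, 1, 5]
  [13, 7, 11, 11]
  [-6, -12, -8, -4]
Key observation: the optimum is the walk 1->4->4->1, with weight (-2) + 0 + (-2) = -4.
Optimal value attained by: walk 1->4->4->1.
Answer: (A^⊗3)[1][1] = -4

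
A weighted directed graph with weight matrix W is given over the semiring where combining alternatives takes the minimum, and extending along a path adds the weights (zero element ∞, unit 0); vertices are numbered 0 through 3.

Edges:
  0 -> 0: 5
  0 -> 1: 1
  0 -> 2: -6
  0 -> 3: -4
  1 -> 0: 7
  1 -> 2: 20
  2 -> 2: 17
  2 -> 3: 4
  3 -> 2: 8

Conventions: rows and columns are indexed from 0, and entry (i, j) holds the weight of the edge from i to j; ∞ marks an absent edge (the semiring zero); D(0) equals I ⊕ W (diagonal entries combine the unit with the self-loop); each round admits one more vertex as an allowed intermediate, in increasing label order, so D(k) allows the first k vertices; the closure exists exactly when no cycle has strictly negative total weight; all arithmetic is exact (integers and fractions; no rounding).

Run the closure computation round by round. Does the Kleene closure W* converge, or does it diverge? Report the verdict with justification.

D(0):
  [0, 1, -6, -4]
  [7, 0, 20, ∞]
  [∞, ∞, 0, 4]
  [∞, ∞, 8, 0]
D(1):
  [0, 1, -6, -4]
  [7, 0, 1, 3]
  [∞, ∞, 0, 4]
  [∞, ∞, 8, 0]
D(2):
  [0, 1, -6, -4]
  [7, 0, 1, 3]
  [∞, ∞, 0, 4]
  [∞, ∞, 8, 0]
D(3):
  [0, 1, -6, -4]
  [7, 0, 1, 3]
  [∞, ∞, 0, 4]
  [∞, ∞, 8, 0]
D(4):
  [0, 1, -6, -4]
  [7, 0, 1, 3]
  [∞, ∞, 0, 4]
  [∞, ∞, 8, 0]
Key observation: every diagonal entry stays at the unit through all rounds, so no improving cycle exists.
Answer: CONVERGES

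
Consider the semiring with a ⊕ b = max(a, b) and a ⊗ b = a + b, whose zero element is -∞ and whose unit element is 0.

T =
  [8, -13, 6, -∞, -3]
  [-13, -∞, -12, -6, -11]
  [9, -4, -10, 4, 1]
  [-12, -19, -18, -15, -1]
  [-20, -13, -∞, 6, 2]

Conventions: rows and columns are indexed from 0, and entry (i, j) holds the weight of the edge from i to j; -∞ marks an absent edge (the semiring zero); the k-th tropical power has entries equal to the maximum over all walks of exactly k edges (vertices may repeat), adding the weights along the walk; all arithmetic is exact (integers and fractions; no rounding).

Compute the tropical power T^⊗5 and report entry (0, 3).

T^⊗2:
  [16, 2, 14, 10, 7]
  [-3, -16, -7, -5, -7]
  [17, -4, 15, 7, 6]
  [-4, -14, -6, 5, 1]
  [-6, -11, -12, 8, 5]
T^⊗3:
  [24, 10, 22, 18, 15]
  [5, -11, 3, -1, -5]
  [25, 11, 23, 19, 16]
  [4, -10, 2, 7, 4]
  [2, -8, 0, 11, 7]
T^⊗4:
  [32, 18, 30, 26, 23]
  [13, -1, 11, 7, 4]
  [33, 19, 31, 27, 24]
  [12, -2, 10, 10, 6]
  [10, -4, 8, 13, 10]
T^⊗5:
  [40, 26, 38, 34, 31]
  [21, 7, 19, 15, 12]
  [41, 27, 39, 35, 32]
  [20, 6, 18, 14, 11]
  [18, 4, 16, 16, 12]
Key observation: the optimum is the walk 0->0->0->0->2->3, with weight 8 + 8 + 8 + 6 + 4 = 34.
Optimal value attained by: walk 0->0->0->0->2->3.
Answer: (T^⊗5)[0][3] = 34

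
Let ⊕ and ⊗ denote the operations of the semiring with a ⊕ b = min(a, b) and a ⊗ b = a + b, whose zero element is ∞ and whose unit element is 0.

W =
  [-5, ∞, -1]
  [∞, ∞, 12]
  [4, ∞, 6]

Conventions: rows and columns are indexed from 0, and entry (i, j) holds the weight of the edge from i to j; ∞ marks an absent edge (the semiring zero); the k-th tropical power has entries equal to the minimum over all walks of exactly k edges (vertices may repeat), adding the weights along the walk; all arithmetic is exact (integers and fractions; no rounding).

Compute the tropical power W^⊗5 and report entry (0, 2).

W^⊗2:
  [-10, ∞, -6]
  [16, ∞, 18]
  [-1, ∞, 3]
W^⊗3:
  [-15, ∞, -11]
  [11, ∞, 15]
  [-6, ∞, -2]
W^⊗4:
  [-20, ∞, -16]
  [6, ∞, 10]
  [-11, ∞, -7]
W^⊗5:
  [-25, ∞, -21]
  [1, ∞, 5]
  [-16, ∞, -12]
Key observation: the optimum is the walk 0->0->0->0->0->2, with weight (-5) + (-5) + (-5) + (-5) + (-1) = -21.
Optimal value attained by: walk 0->0->0->0->0->2.
Answer: (W^⊗5)[0][2] = -21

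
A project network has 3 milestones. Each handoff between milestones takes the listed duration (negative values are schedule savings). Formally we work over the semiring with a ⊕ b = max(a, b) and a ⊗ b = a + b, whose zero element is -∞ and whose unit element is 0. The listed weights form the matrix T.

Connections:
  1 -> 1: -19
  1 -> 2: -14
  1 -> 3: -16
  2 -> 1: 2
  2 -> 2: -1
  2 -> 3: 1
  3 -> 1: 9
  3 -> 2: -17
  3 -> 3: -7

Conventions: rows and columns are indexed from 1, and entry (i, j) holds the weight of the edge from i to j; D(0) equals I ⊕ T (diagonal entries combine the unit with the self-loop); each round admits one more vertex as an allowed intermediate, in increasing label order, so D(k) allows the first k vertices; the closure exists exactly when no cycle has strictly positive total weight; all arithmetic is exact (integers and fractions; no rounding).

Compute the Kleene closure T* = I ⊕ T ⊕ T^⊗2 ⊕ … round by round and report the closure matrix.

D(0):
  [0, -14, -16]
  [2, 0, 1]
  [9, -17, 0]
D(1):
  [0, -14, -16]
  [2, 0, 1]
  [9, -5, 0]
D(2):
  [0, -14, -13]
  [2, 0, 1]
  [9, -5, 0]
D(3):
  [0, -14, -13]
  [10, 0, 1]
  [9, -5, 0]
Answer: T* = [[0, -14, -13], [10, 0, 1], [9, -5, 0]]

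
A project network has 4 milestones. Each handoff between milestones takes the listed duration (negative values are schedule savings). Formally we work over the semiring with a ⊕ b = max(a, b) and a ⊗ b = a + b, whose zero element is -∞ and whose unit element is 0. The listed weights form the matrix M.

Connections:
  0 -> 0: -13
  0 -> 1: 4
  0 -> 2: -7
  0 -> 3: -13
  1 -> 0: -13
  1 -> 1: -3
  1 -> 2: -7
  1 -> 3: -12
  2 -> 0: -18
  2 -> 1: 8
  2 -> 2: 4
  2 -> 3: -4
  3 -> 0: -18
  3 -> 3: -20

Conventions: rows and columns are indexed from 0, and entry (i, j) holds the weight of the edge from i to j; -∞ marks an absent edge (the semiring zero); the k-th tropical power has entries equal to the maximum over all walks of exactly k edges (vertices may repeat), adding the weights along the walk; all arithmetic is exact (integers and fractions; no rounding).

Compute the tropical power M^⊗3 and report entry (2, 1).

M^⊗2:
  [-9, 1, -3, -8]
  [-16, 1, -3, -11]
  [-5, 12, 8, 0]
  [-31, -14, -25, -31]
M^⊗3:
  [-12, 5, 1, -7]
  [-12, 5, 1, -7]
  [-1, 16, 12, 4]
  [-27, -17, -21, -26]
Key observation: the optimum is the walk 2->2->2->1, with weight 4 + 4 + 8 = 16.
Optimal value attained by: walk 2->2->2->1.
Answer: (M^⊗3)[2][1] = 16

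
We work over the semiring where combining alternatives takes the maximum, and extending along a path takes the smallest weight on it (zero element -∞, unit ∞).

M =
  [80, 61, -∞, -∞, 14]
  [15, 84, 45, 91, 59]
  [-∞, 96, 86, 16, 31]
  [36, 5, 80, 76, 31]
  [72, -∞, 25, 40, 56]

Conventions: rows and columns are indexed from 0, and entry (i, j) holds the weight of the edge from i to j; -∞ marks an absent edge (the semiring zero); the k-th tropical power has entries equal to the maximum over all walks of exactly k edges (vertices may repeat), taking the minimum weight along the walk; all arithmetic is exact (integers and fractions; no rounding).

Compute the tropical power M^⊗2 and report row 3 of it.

M^⊗2:
  [80, 61, 45, 61, 59]
  [59, 84, 80, 84, 59]
  [31, 86, 86, 91, 59]
  [36, 80, 80, 76, 31]
  [72, 61, 40, 40, 56]
Answer: row 3 of M^⊗2 = [36, 80, 80, 76, 31]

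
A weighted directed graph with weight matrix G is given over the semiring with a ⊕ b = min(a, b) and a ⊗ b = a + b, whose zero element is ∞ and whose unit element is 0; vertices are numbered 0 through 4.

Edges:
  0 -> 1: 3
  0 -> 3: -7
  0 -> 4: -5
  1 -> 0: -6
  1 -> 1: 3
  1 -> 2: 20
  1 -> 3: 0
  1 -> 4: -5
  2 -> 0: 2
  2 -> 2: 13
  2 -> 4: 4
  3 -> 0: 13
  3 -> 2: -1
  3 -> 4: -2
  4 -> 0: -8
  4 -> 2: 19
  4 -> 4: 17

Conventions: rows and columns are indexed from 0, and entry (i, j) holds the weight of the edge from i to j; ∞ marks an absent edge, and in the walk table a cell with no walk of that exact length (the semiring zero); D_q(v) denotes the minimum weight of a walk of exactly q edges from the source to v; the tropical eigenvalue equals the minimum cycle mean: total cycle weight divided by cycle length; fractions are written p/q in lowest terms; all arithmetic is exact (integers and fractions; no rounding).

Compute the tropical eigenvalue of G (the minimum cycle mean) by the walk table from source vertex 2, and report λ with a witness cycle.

q=0: [∞, ∞, 0, ∞, ∞]
q=1: [2, ∞, 13, ∞, 4]
q=2: [-4, 5, 23, -5, -3]
q=3: [-11, -1, -6, -11, -9]
q=4: [-17, -8, -12, -18, -16]
q=5: [-24, -14, -19, -24, -22]
Optimal cycle mean attained by: cycle 0->4->0, total (-5) + (-8), length 2.
Answer: λ = -13/2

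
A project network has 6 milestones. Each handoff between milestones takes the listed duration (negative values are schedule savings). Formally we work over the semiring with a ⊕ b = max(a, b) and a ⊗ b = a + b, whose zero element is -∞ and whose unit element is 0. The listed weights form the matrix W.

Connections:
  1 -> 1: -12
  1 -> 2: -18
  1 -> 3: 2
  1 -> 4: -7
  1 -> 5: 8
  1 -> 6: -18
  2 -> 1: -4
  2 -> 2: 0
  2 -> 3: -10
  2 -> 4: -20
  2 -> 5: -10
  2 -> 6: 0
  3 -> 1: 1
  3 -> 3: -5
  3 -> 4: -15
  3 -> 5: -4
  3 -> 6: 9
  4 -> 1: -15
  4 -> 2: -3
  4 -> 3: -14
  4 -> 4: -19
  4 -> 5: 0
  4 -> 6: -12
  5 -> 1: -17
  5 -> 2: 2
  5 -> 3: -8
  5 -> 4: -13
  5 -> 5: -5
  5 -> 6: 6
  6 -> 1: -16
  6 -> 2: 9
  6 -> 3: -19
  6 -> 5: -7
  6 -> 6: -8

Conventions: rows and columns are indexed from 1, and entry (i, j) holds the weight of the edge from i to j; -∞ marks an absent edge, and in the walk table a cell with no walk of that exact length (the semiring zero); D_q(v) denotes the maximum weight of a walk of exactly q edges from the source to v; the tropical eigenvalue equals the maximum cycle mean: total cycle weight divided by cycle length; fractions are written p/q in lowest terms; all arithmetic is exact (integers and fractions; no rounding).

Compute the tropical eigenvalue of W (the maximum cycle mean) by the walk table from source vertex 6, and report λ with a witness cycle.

q=0: [-∞, -∞, -∞, -∞, -∞, 0]
q=1: [-16, 9, -19, -∞, -7, -8]
q=2: [5, 9, -1, -11, -1, 9]
q=3: [5, 18, 7, -2, 13, 9]
q=4: [14, 18, 8, 0, 13, 19]
q=5: [14, 28, 16, 7, 22, 19]
q=6: [24, 28, 18, 9, 22, 28]
Optimal cycle mean attained by: cycle 1->5->6->2->1, total 8 + 6 + 9 + (-4), length 4.
Answer: λ = 19/4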